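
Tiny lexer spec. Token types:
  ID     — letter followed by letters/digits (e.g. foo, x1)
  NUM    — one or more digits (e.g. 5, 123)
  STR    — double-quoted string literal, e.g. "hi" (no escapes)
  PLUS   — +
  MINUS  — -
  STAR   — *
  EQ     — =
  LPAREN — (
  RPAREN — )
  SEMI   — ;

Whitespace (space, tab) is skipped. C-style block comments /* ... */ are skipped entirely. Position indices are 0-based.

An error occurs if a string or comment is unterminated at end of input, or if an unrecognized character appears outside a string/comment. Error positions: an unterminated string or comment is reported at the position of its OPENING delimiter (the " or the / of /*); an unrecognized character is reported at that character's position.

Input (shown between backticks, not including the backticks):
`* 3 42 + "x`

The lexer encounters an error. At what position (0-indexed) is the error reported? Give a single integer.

pos=0: emit STAR '*'
pos=2: emit NUM '3' (now at pos=3)
pos=4: emit NUM '42' (now at pos=6)
pos=7: emit PLUS '+'
pos=9: enter STRING mode
pos=9: ERROR — unterminated string

Answer: 9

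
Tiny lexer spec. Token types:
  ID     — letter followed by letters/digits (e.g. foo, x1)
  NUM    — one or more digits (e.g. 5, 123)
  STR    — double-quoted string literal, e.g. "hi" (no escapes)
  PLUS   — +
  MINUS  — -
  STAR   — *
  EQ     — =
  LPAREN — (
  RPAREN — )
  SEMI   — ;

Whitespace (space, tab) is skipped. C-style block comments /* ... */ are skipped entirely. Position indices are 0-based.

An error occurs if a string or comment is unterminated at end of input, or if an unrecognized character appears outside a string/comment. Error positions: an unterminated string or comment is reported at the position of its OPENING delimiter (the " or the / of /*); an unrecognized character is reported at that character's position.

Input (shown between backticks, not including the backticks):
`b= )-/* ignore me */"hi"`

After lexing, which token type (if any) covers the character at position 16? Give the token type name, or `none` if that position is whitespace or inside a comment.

Answer: none

Derivation:
pos=0: emit ID 'b' (now at pos=1)
pos=1: emit EQ '='
pos=3: emit RPAREN ')'
pos=4: emit MINUS '-'
pos=5: enter COMMENT mode (saw '/*')
exit COMMENT mode (now at pos=20)
pos=20: enter STRING mode
pos=20: emit STR "hi" (now at pos=24)
DONE. 5 tokens: [ID, EQ, RPAREN, MINUS, STR]
Position 16: char is 'e' -> none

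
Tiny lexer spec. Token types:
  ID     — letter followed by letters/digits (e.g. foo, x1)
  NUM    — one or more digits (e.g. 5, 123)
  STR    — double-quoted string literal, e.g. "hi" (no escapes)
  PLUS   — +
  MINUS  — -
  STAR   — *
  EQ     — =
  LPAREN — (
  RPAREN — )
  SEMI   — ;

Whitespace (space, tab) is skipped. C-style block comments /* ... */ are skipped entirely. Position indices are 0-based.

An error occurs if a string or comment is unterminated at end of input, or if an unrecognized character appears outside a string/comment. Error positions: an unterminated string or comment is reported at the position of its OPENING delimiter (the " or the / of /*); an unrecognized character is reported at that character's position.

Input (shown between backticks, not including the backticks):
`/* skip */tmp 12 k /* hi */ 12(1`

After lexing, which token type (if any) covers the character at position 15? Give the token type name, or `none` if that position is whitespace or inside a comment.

pos=0: enter COMMENT mode (saw '/*')
exit COMMENT mode (now at pos=10)
pos=10: emit ID 'tmp' (now at pos=13)
pos=14: emit NUM '12' (now at pos=16)
pos=17: emit ID 'k' (now at pos=18)
pos=19: enter COMMENT mode (saw '/*')
exit COMMENT mode (now at pos=27)
pos=28: emit NUM '12' (now at pos=30)
pos=30: emit LPAREN '('
pos=31: emit NUM '1' (now at pos=32)
DONE. 6 tokens: [ID, NUM, ID, NUM, LPAREN, NUM]
Position 15: char is '2' -> NUM

Answer: NUM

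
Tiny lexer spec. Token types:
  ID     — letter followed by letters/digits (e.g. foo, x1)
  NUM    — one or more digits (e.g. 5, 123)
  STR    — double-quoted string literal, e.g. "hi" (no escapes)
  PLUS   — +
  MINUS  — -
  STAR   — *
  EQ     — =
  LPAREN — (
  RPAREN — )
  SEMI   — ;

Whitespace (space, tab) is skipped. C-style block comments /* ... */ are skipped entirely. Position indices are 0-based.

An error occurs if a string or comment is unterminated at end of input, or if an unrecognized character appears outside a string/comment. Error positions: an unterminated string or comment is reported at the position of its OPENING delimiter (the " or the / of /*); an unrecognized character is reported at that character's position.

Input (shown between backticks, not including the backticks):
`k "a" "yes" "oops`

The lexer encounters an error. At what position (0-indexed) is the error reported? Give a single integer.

Answer: 12

Derivation:
pos=0: emit ID 'k' (now at pos=1)
pos=2: enter STRING mode
pos=2: emit STR "a" (now at pos=5)
pos=6: enter STRING mode
pos=6: emit STR "yes" (now at pos=11)
pos=12: enter STRING mode
pos=12: ERROR — unterminated string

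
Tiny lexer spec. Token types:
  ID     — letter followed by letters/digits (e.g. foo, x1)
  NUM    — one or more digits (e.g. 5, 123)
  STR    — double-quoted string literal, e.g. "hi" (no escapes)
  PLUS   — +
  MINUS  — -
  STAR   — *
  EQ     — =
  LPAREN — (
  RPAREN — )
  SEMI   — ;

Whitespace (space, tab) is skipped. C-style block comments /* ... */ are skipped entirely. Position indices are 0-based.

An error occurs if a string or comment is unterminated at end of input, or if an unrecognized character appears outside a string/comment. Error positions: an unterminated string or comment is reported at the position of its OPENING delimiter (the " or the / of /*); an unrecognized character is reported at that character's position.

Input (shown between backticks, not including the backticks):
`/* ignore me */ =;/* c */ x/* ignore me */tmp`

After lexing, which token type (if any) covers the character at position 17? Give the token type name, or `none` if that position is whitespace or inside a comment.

pos=0: enter COMMENT mode (saw '/*')
exit COMMENT mode (now at pos=15)
pos=16: emit EQ '='
pos=17: emit SEMI ';'
pos=18: enter COMMENT mode (saw '/*')
exit COMMENT mode (now at pos=25)
pos=26: emit ID 'x' (now at pos=27)
pos=27: enter COMMENT mode (saw '/*')
exit COMMENT mode (now at pos=42)
pos=42: emit ID 'tmp' (now at pos=45)
DONE. 4 tokens: [EQ, SEMI, ID, ID]
Position 17: char is ';' -> SEMI

Answer: SEMI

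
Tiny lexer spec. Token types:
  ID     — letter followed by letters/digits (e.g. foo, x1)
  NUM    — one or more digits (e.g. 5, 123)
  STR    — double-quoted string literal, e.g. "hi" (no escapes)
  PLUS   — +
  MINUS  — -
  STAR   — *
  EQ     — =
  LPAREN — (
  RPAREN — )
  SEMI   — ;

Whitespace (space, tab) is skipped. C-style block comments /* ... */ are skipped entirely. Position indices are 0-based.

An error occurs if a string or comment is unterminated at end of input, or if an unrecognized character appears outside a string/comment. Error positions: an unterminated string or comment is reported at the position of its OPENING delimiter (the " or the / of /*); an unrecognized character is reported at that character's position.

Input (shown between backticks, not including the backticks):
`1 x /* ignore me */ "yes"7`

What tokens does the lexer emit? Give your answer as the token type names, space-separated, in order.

pos=0: emit NUM '1' (now at pos=1)
pos=2: emit ID 'x' (now at pos=3)
pos=4: enter COMMENT mode (saw '/*')
exit COMMENT mode (now at pos=19)
pos=20: enter STRING mode
pos=20: emit STR "yes" (now at pos=25)
pos=25: emit NUM '7' (now at pos=26)
DONE. 4 tokens: [NUM, ID, STR, NUM]

Answer: NUM ID STR NUM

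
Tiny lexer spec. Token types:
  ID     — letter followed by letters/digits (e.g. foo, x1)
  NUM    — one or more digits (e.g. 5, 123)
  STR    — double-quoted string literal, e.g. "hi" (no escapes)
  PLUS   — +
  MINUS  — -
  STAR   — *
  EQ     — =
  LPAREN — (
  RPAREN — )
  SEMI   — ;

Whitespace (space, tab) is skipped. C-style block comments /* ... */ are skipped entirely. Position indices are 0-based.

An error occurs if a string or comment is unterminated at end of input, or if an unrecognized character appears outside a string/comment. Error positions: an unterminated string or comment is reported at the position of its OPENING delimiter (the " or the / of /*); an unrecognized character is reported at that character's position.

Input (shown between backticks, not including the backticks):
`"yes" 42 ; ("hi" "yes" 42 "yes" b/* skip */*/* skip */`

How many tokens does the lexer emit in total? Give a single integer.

pos=0: enter STRING mode
pos=0: emit STR "yes" (now at pos=5)
pos=6: emit NUM '42' (now at pos=8)
pos=9: emit SEMI ';'
pos=11: emit LPAREN '('
pos=12: enter STRING mode
pos=12: emit STR "hi" (now at pos=16)
pos=17: enter STRING mode
pos=17: emit STR "yes" (now at pos=22)
pos=23: emit NUM '42' (now at pos=25)
pos=26: enter STRING mode
pos=26: emit STR "yes" (now at pos=31)
pos=32: emit ID 'b' (now at pos=33)
pos=33: enter COMMENT mode (saw '/*')
exit COMMENT mode (now at pos=43)
pos=43: emit STAR '*'
pos=44: enter COMMENT mode (saw '/*')
exit COMMENT mode (now at pos=54)
DONE. 10 tokens: [STR, NUM, SEMI, LPAREN, STR, STR, NUM, STR, ID, STAR]

Answer: 10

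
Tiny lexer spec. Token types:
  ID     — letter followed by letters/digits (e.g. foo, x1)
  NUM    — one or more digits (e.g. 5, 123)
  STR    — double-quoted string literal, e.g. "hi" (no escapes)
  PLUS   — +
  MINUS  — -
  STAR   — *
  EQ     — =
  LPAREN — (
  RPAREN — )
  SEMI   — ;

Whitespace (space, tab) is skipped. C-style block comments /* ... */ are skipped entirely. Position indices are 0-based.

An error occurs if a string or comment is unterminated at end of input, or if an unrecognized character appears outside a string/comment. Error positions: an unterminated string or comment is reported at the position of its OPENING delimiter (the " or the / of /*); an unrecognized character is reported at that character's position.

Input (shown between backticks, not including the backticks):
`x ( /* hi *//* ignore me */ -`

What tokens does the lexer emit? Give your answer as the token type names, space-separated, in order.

Answer: ID LPAREN MINUS

Derivation:
pos=0: emit ID 'x' (now at pos=1)
pos=2: emit LPAREN '('
pos=4: enter COMMENT mode (saw '/*')
exit COMMENT mode (now at pos=12)
pos=12: enter COMMENT mode (saw '/*')
exit COMMENT mode (now at pos=27)
pos=28: emit MINUS '-'
DONE. 3 tokens: [ID, LPAREN, MINUS]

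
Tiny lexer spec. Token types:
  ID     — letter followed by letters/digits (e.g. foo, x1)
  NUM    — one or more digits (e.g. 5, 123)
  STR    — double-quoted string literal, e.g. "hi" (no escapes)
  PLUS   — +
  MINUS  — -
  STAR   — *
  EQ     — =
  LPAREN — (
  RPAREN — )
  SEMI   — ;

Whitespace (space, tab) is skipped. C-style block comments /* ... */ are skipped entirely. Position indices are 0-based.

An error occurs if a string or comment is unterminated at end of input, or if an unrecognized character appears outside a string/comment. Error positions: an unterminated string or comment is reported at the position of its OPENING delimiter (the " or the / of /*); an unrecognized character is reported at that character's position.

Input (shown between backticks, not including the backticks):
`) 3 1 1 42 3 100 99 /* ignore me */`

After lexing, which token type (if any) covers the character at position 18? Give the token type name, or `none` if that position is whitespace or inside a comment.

pos=0: emit RPAREN ')'
pos=2: emit NUM '3' (now at pos=3)
pos=4: emit NUM '1' (now at pos=5)
pos=6: emit NUM '1' (now at pos=7)
pos=8: emit NUM '42' (now at pos=10)
pos=11: emit NUM '3' (now at pos=12)
pos=13: emit NUM '100' (now at pos=16)
pos=17: emit NUM '99' (now at pos=19)
pos=20: enter COMMENT mode (saw '/*')
exit COMMENT mode (now at pos=35)
DONE. 8 tokens: [RPAREN, NUM, NUM, NUM, NUM, NUM, NUM, NUM]
Position 18: char is '9' -> NUM

Answer: NUM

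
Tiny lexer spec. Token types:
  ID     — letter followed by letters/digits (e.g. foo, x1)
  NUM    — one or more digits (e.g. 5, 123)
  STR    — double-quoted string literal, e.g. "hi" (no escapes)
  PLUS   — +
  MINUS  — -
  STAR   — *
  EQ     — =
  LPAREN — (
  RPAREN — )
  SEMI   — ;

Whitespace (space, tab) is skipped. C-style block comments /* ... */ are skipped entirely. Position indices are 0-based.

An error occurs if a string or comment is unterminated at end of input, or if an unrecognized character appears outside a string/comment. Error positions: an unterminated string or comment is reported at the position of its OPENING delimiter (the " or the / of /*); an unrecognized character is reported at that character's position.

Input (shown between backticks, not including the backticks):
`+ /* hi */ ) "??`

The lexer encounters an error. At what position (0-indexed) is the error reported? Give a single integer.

pos=0: emit PLUS '+'
pos=2: enter COMMENT mode (saw '/*')
exit COMMENT mode (now at pos=10)
pos=11: emit RPAREN ')'
pos=13: enter STRING mode
pos=13: ERROR — unterminated string

Answer: 13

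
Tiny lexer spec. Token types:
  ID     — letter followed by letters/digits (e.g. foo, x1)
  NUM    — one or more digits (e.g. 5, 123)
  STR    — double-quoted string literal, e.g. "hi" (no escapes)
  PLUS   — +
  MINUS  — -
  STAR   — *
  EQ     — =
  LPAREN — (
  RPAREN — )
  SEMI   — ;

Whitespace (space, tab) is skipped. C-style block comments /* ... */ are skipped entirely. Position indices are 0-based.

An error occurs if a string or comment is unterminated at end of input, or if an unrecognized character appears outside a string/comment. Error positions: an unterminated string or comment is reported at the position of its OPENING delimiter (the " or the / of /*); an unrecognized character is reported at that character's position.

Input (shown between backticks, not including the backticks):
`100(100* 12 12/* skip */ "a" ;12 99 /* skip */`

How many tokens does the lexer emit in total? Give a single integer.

pos=0: emit NUM '100' (now at pos=3)
pos=3: emit LPAREN '('
pos=4: emit NUM '100' (now at pos=7)
pos=7: emit STAR '*'
pos=9: emit NUM '12' (now at pos=11)
pos=12: emit NUM '12' (now at pos=14)
pos=14: enter COMMENT mode (saw '/*')
exit COMMENT mode (now at pos=24)
pos=25: enter STRING mode
pos=25: emit STR "a" (now at pos=28)
pos=29: emit SEMI ';'
pos=30: emit NUM '12' (now at pos=32)
pos=33: emit NUM '99' (now at pos=35)
pos=36: enter COMMENT mode (saw '/*')
exit COMMENT mode (now at pos=46)
DONE. 10 tokens: [NUM, LPAREN, NUM, STAR, NUM, NUM, STR, SEMI, NUM, NUM]

Answer: 10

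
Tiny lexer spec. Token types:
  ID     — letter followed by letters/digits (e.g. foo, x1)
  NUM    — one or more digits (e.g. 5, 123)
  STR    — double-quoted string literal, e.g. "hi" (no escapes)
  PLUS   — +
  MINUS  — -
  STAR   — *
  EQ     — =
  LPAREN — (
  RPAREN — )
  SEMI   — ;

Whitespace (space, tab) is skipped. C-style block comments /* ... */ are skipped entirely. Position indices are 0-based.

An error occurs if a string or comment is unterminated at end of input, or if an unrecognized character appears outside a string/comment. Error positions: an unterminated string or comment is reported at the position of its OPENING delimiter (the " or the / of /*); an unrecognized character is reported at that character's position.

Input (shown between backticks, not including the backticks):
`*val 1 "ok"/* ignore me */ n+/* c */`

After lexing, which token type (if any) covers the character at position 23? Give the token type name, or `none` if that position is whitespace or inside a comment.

Answer: none

Derivation:
pos=0: emit STAR '*'
pos=1: emit ID 'val' (now at pos=4)
pos=5: emit NUM '1' (now at pos=6)
pos=7: enter STRING mode
pos=7: emit STR "ok" (now at pos=11)
pos=11: enter COMMENT mode (saw '/*')
exit COMMENT mode (now at pos=26)
pos=27: emit ID 'n' (now at pos=28)
pos=28: emit PLUS '+'
pos=29: enter COMMENT mode (saw '/*')
exit COMMENT mode (now at pos=36)
DONE. 6 tokens: [STAR, ID, NUM, STR, ID, PLUS]
Position 23: char is ' ' -> none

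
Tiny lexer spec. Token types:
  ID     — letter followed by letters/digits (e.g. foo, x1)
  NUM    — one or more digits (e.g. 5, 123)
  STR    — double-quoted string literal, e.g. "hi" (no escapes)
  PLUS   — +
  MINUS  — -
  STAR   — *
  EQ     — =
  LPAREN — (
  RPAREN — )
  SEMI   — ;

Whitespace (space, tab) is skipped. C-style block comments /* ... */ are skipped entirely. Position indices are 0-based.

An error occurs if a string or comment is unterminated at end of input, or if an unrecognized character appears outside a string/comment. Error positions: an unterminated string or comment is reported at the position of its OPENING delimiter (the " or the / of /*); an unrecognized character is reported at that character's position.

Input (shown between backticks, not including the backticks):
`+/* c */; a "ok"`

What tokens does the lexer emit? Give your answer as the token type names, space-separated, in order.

Answer: PLUS SEMI ID STR

Derivation:
pos=0: emit PLUS '+'
pos=1: enter COMMENT mode (saw '/*')
exit COMMENT mode (now at pos=8)
pos=8: emit SEMI ';'
pos=10: emit ID 'a' (now at pos=11)
pos=12: enter STRING mode
pos=12: emit STR "ok" (now at pos=16)
DONE. 4 tokens: [PLUS, SEMI, ID, STR]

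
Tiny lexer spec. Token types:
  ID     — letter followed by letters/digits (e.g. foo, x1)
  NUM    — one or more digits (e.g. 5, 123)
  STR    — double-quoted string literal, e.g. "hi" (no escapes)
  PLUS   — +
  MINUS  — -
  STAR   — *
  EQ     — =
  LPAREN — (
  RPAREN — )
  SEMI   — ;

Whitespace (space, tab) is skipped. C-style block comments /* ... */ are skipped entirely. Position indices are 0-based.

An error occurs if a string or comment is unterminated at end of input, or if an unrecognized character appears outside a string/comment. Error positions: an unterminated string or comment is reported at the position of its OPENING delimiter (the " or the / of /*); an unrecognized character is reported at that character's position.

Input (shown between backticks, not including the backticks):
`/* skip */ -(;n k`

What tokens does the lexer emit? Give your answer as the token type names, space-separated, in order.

pos=0: enter COMMENT mode (saw '/*')
exit COMMENT mode (now at pos=10)
pos=11: emit MINUS '-'
pos=12: emit LPAREN '('
pos=13: emit SEMI ';'
pos=14: emit ID 'n' (now at pos=15)
pos=16: emit ID 'k' (now at pos=17)
DONE. 5 tokens: [MINUS, LPAREN, SEMI, ID, ID]

Answer: MINUS LPAREN SEMI ID ID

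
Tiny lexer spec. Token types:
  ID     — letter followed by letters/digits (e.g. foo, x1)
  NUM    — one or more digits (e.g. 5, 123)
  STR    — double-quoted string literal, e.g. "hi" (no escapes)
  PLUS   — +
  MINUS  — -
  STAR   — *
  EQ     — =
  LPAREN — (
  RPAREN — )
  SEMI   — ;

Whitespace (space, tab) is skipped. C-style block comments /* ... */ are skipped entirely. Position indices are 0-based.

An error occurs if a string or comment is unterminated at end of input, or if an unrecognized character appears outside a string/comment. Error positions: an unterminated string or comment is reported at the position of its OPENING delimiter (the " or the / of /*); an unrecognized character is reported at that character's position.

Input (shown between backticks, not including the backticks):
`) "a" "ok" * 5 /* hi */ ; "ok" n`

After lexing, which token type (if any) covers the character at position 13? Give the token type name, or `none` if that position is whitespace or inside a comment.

Answer: NUM

Derivation:
pos=0: emit RPAREN ')'
pos=2: enter STRING mode
pos=2: emit STR "a" (now at pos=5)
pos=6: enter STRING mode
pos=6: emit STR "ok" (now at pos=10)
pos=11: emit STAR '*'
pos=13: emit NUM '5' (now at pos=14)
pos=15: enter COMMENT mode (saw '/*')
exit COMMENT mode (now at pos=23)
pos=24: emit SEMI ';'
pos=26: enter STRING mode
pos=26: emit STR "ok" (now at pos=30)
pos=31: emit ID 'n' (now at pos=32)
DONE. 8 tokens: [RPAREN, STR, STR, STAR, NUM, SEMI, STR, ID]
Position 13: char is '5' -> NUM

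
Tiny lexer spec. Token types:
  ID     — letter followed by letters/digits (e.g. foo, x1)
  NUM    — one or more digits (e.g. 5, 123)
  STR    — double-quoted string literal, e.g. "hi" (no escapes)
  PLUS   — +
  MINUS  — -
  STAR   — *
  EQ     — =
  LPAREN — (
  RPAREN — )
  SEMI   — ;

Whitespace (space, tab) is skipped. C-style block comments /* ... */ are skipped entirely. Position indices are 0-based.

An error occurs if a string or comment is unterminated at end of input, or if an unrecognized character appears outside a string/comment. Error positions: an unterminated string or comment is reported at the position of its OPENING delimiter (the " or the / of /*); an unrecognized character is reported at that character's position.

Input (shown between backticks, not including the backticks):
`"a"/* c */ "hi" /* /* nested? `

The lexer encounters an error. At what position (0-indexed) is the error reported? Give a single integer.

pos=0: enter STRING mode
pos=0: emit STR "a" (now at pos=3)
pos=3: enter COMMENT mode (saw '/*')
exit COMMENT mode (now at pos=10)
pos=11: enter STRING mode
pos=11: emit STR "hi" (now at pos=15)
pos=16: enter COMMENT mode (saw '/*')
pos=16: ERROR — unterminated comment (reached EOF)

Answer: 16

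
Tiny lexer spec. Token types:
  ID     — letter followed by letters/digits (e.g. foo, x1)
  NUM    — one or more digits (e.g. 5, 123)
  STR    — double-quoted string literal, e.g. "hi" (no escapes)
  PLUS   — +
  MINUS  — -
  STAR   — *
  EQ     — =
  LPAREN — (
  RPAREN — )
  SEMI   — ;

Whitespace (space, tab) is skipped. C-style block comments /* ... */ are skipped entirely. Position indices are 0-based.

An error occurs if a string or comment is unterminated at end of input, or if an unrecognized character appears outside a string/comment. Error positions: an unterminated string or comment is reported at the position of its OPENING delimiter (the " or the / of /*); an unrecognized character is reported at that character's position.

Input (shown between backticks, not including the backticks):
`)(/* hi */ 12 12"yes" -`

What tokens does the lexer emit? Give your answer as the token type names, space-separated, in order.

pos=0: emit RPAREN ')'
pos=1: emit LPAREN '('
pos=2: enter COMMENT mode (saw '/*')
exit COMMENT mode (now at pos=10)
pos=11: emit NUM '12' (now at pos=13)
pos=14: emit NUM '12' (now at pos=16)
pos=16: enter STRING mode
pos=16: emit STR "yes" (now at pos=21)
pos=22: emit MINUS '-'
DONE. 6 tokens: [RPAREN, LPAREN, NUM, NUM, STR, MINUS]

Answer: RPAREN LPAREN NUM NUM STR MINUS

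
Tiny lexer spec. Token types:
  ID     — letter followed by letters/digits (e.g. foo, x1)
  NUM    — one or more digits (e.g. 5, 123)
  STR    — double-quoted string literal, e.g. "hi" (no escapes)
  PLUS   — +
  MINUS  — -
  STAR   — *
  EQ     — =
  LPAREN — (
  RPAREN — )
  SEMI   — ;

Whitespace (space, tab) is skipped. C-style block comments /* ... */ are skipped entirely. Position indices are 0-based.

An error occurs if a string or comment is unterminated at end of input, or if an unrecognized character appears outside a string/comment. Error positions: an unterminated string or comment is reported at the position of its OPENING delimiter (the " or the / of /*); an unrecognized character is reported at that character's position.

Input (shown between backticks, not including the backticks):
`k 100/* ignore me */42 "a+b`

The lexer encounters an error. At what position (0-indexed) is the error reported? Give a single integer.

Answer: 23

Derivation:
pos=0: emit ID 'k' (now at pos=1)
pos=2: emit NUM '100' (now at pos=5)
pos=5: enter COMMENT mode (saw '/*')
exit COMMENT mode (now at pos=20)
pos=20: emit NUM '42' (now at pos=22)
pos=23: enter STRING mode
pos=23: ERROR — unterminated string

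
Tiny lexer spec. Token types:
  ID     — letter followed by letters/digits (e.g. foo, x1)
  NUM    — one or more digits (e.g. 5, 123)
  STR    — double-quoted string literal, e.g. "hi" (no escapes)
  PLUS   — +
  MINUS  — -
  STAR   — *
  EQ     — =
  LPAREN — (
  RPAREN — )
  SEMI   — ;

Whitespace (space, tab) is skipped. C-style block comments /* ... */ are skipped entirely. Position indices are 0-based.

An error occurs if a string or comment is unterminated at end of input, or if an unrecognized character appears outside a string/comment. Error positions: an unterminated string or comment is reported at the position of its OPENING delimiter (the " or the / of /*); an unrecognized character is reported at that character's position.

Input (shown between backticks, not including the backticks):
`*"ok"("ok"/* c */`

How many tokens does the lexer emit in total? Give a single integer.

Answer: 4

Derivation:
pos=0: emit STAR '*'
pos=1: enter STRING mode
pos=1: emit STR "ok" (now at pos=5)
pos=5: emit LPAREN '('
pos=6: enter STRING mode
pos=6: emit STR "ok" (now at pos=10)
pos=10: enter COMMENT mode (saw '/*')
exit COMMENT mode (now at pos=17)
DONE. 4 tokens: [STAR, STR, LPAREN, STR]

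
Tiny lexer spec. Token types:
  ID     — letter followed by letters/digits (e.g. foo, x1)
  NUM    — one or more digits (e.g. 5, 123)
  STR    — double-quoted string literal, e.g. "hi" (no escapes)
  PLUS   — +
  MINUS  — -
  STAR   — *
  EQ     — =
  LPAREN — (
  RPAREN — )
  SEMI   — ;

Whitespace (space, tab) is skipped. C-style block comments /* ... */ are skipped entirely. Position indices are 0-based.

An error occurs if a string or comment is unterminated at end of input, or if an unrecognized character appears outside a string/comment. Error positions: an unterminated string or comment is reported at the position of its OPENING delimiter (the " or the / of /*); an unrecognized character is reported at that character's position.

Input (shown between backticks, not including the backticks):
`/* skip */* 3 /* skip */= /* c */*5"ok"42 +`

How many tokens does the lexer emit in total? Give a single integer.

Answer: 8

Derivation:
pos=0: enter COMMENT mode (saw '/*')
exit COMMENT mode (now at pos=10)
pos=10: emit STAR '*'
pos=12: emit NUM '3' (now at pos=13)
pos=14: enter COMMENT mode (saw '/*')
exit COMMENT mode (now at pos=24)
pos=24: emit EQ '='
pos=26: enter COMMENT mode (saw '/*')
exit COMMENT mode (now at pos=33)
pos=33: emit STAR '*'
pos=34: emit NUM '5' (now at pos=35)
pos=35: enter STRING mode
pos=35: emit STR "ok" (now at pos=39)
pos=39: emit NUM '42' (now at pos=41)
pos=42: emit PLUS '+'
DONE. 8 tokens: [STAR, NUM, EQ, STAR, NUM, STR, NUM, PLUS]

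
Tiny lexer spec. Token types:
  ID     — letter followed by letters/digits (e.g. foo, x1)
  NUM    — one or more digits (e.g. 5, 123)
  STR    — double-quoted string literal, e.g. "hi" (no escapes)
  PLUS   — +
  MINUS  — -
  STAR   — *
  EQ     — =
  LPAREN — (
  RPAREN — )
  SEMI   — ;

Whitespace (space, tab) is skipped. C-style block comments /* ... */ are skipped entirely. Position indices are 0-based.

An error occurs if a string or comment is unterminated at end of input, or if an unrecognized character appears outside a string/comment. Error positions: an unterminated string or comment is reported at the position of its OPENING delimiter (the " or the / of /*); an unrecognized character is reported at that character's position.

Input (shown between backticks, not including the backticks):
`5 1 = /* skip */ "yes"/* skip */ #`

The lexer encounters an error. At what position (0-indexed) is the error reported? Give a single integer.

Answer: 33

Derivation:
pos=0: emit NUM '5' (now at pos=1)
pos=2: emit NUM '1' (now at pos=3)
pos=4: emit EQ '='
pos=6: enter COMMENT mode (saw '/*')
exit COMMENT mode (now at pos=16)
pos=17: enter STRING mode
pos=17: emit STR "yes" (now at pos=22)
pos=22: enter COMMENT mode (saw '/*')
exit COMMENT mode (now at pos=32)
pos=33: ERROR — unrecognized char '#'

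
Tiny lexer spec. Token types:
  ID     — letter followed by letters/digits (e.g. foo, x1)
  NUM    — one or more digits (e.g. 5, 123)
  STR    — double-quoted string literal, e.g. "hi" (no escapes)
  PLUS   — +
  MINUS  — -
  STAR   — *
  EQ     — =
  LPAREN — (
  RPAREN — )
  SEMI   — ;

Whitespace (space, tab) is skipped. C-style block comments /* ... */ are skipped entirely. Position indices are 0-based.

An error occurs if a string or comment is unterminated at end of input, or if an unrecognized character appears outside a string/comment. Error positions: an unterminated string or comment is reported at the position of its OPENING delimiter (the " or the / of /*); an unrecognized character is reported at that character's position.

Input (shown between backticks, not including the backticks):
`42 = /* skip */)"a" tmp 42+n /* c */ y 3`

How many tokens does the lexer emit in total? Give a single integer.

Answer: 10

Derivation:
pos=0: emit NUM '42' (now at pos=2)
pos=3: emit EQ '='
pos=5: enter COMMENT mode (saw '/*')
exit COMMENT mode (now at pos=15)
pos=15: emit RPAREN ')'
pos=16: enter STRING mode
pos=16: emit STR "a" (now at pos=19)
pos=20: emit ID 'tmp' (now at pos=23)
pos=24: emit NUM '42' (now at pos=26)
pos=26: emit PLUS '+'
pos=27: emit ID 'n' (now at pos=28)
pos=29: enter COMMENT mode (saw '/*')
exit COMMENT mode (now at pos=36)
pos=37: emit ID 'y' (now at pos=38)
pos=39: emit NUM '3' (now at pos=40)
DONE. 10 tokens: [NUM, EQ, RPAREN, STR, ID, NUM, PLUS, ID, ID, NUM]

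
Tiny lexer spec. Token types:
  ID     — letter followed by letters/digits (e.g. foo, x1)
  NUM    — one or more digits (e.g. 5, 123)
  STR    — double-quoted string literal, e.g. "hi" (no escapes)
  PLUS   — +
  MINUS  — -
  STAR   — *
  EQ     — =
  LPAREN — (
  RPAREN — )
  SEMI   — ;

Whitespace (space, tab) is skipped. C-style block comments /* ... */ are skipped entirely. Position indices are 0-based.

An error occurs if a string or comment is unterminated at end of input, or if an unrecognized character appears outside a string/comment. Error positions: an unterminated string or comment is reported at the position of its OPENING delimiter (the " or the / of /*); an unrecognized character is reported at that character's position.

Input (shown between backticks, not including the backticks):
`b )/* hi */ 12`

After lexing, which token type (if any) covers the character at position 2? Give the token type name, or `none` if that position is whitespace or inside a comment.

Answer: RPAREN

Derivation:
pos=0: emit ID 'b' (now at pos=1)
pos=2: emit RPAREN ')'
pos=3: enter COMMENT mode (saw '/*')
exit COMMENT mode (now at pos=11)
pos=12: emit NUM '12' (now at pos=14)
DONE. 3 tokens: [ID, RPAREN, NUM]
Position 2: char is ')' -> RPAREN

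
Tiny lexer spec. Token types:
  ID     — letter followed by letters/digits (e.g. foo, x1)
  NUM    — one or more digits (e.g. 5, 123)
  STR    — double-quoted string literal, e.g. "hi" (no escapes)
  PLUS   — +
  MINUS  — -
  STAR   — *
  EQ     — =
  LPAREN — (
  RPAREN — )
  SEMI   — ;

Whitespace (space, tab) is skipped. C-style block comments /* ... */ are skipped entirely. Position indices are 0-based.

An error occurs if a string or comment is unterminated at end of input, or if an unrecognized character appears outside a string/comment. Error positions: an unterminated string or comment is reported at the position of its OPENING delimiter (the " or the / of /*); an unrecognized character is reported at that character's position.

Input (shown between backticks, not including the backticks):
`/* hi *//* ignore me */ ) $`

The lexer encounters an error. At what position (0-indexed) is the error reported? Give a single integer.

pos=0: enter COMMENT mode (saw '/*')
exit COMMENT mode (now at pos=8)
pos=8: enter COMMENT mode (saw '/*')
exit COMMENT mode (now at pos=23)
pos=24: emit RPAREN ')'
pos=26: ERROR — unrecognized char '$'

Answer: 26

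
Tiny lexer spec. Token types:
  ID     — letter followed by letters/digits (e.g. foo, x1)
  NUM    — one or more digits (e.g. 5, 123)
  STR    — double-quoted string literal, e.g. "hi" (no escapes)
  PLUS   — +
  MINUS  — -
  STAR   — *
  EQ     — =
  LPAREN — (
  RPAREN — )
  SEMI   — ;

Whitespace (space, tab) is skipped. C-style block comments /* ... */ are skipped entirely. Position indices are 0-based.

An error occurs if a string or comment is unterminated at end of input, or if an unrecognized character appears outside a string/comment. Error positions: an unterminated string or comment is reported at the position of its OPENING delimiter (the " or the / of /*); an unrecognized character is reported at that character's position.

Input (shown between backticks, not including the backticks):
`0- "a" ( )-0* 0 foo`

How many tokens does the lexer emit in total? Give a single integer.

Answer: 10

Derivation:
pos=0: emit NUM '0' (now at pos=1)
pos=1: emit MINUS '-'
pos=3: enter STRING mode
pos=3: emit STR "a" (now at pos=6)
pos=7: emit LPAREN '('
pos=9: emit RPAREN ')'
pos=10: emit MINUS '-'
pos=11: emit NUM '0' (now at pos=12)
pos=12: emit STAR '*'
pos=14: emit NUM '0' (now at pos=15)
pos=16: emit ID 'foo' (now at pos=19)
DONE. 10 tokens: [NUM, MINUS, STR, LPAREN, RPAREN, MINUS, NUM, STAR, NUM, ID]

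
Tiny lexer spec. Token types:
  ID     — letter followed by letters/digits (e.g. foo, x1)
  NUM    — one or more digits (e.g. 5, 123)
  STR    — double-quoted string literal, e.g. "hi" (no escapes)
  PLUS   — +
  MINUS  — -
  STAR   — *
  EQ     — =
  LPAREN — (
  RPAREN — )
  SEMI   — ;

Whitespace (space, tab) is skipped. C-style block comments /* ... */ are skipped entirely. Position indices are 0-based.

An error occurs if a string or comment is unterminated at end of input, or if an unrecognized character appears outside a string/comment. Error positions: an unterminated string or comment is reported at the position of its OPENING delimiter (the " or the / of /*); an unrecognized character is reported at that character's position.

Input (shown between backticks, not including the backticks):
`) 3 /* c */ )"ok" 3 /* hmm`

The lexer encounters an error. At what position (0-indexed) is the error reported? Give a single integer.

Answer: 20

Derivation:
pos=0: emit RPAREN ')'
pos=2: emit NUM '3' (now at pos=3)
pos=4: enter COMMENT mode (saw '/*')
exit COMMENT mode (now at pos=11)
pos=12: emit RPAREN ')'
pos=13: enter STRING mode
pos=13: emit STR "ok" (now at pos=17)
pos=18: emit NUM '3' (now at pos=19)
pos=20: enter COMMENT mode (saw '/*')
pos=20: ERROR — unterminated comment (reached EOF)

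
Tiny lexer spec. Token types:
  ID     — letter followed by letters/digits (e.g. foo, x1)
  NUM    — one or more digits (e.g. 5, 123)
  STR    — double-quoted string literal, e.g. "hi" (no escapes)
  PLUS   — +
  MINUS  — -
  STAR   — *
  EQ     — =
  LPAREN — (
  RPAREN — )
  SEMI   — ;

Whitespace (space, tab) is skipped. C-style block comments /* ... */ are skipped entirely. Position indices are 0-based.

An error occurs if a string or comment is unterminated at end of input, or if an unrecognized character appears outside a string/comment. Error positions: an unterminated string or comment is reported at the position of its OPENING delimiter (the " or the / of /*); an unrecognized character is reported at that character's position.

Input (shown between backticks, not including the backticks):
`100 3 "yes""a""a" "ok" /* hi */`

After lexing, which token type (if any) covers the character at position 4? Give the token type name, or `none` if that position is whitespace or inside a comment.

Answer: NUM

Derivation:
pos=0: emit NUM '100' (now at pos=3)
pos=4: emit NUM '3' (now at pos=5)
pos=6: enter STRING mode
pos=6: emit STR "yes" (now at pos=11)
pos=11: enter STRING mode
pos=11: emit STR "a" (now at pos=14)
pos=14: enter STRING mode
pos=14: emit STR "a" (now at pos=17)
pos=18: enter STRING mode
pos=18: emit STR "ok" (now at pos=22)
pos=23: enter COMMENT mode (saw '/*')
exit COMMENT mode (now at pos=31)
DONE. 6 tokens: [NUM, NUM, STR, STR, STR, STR]
Position 4: char is '3' -> NUM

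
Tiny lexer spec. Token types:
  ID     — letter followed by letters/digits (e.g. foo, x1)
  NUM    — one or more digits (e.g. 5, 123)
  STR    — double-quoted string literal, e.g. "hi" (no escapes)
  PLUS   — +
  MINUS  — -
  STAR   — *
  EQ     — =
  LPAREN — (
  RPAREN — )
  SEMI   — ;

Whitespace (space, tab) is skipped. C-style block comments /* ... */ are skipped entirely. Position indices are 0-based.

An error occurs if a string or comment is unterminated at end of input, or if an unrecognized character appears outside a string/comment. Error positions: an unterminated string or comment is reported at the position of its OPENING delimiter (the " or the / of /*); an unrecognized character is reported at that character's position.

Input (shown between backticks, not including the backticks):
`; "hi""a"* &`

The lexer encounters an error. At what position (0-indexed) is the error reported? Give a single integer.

pos=0: emit SEMI ';'
pos=2: enter STRING mode
pos=2: emit STR "hi" (now at pos=6)
pos=6: enter STRING mode
pos=6: emit STR "a" (now at pos=9)
pos=9: emit STAR '*'
pos=11: ERROR — unrecognized char '&'

Answer: 11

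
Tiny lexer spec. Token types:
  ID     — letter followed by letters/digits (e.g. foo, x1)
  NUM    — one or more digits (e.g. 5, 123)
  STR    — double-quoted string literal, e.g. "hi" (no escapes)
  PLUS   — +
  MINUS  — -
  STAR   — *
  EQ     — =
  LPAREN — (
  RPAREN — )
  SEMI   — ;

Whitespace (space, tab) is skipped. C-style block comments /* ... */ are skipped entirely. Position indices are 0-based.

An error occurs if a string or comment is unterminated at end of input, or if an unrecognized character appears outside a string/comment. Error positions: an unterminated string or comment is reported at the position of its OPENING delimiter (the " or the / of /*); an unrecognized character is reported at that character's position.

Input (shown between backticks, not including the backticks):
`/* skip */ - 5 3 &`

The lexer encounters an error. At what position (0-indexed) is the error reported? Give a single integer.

pos=0: enter COMMENT mode (saw '/*')
exit COMMENT mode (now at pos=10)
pos=11: emit MINUS '-'
pos=13: emit NUM '5' (now at pos=14)
pos=15: emit NUM '3' (now at pos=16)
pos=17: ERROR — unrecognized char '&'

Answer: 17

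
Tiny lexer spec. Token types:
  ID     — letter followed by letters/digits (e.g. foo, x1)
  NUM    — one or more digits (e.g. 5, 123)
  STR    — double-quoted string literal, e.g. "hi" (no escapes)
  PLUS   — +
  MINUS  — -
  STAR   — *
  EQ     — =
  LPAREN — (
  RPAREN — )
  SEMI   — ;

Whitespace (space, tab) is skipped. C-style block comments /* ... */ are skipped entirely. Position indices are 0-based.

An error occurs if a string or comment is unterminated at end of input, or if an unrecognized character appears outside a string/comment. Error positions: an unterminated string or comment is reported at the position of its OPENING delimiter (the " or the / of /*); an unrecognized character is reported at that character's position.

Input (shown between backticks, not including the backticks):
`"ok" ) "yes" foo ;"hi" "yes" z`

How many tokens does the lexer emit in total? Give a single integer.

pos=0: enter STRING mode
pos=0: emit STR "ok" (now at pos=4)
pos=5: emit RPAREN ')'
pos=7: enter STRING mode
pos=7: emit STR "yes" (now at pos=12)
pos=13: emit ID 'foo' (now at pos=16)
pos=17: emit SEMI ';'
pos=18: enter STRING mode
pos=18: emit STR "hi" (now at pos=22)
pos=23: enter STRING mode
pos=23: emit STR "yes" (now at pos=28)
pos=29: emit ID 'z' (now at pos=30)
DONE. 8 tokens: [STR, RPAREN, STR, ID, SEMI, STR, STR, ID]

Answer: 8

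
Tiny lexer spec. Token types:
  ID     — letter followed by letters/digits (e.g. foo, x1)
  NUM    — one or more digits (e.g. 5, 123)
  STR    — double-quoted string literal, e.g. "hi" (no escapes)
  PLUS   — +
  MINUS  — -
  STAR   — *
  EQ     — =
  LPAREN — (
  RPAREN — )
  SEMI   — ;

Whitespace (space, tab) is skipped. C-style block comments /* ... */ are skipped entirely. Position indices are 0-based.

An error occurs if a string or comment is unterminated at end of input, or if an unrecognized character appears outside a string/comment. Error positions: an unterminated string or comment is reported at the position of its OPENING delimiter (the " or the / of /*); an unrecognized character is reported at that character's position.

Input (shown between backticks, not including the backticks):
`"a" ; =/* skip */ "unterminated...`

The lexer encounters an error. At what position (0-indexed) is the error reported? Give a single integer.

Answer: 18

Derivation:
pos=0: enter STRING mode
pos=0: emit STR "a" (now at pos=3)
pos=4: emit SEMI ';'
pos=6: emit EQ '='
pos=7: enter COMMENT mode (saw '/*')
exit COMMENT mode (now at pos=17)
pos=18: enter STRING mode
pos=18: ERROR — unterminated string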